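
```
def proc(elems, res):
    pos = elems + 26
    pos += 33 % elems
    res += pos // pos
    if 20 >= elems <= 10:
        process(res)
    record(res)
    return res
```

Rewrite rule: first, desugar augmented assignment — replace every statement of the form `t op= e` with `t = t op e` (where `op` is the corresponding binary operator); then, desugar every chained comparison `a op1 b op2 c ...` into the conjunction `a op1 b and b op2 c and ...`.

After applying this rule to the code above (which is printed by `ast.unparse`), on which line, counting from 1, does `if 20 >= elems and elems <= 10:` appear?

Transformed code:
def proc(elems, res):
    pos = elems + 26
    pos = pos + 33 % elems
    res = res + pos // pos
    if 20 >= elems and elems <= 10:
        process(res)
    record(res)
    return res

5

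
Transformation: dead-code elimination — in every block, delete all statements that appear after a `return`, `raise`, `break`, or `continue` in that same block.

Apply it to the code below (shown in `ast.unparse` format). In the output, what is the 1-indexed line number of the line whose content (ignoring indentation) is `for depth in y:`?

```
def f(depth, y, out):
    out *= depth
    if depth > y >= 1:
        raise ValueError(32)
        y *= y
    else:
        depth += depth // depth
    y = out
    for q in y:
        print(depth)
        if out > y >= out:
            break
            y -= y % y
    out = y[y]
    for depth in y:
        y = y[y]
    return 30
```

13

Transformed code:
def f(depth, y, out):
    out *= depth
    if depth > y >= 1:
        raise ValueError(32)
    else:
        depth += depth // depth
    y = out
    for q in y:
        print(depth)
        if out > y >= out:
            break
    out = y[y]
    for depth in y:
        y = y[y]
    return 30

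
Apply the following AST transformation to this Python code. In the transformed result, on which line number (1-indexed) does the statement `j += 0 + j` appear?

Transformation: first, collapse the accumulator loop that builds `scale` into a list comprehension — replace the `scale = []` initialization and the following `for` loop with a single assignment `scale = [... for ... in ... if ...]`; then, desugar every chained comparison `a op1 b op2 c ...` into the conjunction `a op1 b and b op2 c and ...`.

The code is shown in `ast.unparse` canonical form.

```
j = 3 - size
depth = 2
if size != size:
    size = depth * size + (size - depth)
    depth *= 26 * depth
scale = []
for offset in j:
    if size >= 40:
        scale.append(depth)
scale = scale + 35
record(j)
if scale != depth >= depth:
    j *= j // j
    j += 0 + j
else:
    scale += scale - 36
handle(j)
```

11

Transformed code:
j = 3 - size
depth = 2
if size != size:
    size = depth * size + (size - depth)
    depth *= 26 * depth
scale = [depth for offset in j if size >= 40]
scale = scale + 35
record(j)
if scale != depth and depth >= depth:
    j *= j // j
    j += 0 + j
else:
    scale += scale - 36
handle(j)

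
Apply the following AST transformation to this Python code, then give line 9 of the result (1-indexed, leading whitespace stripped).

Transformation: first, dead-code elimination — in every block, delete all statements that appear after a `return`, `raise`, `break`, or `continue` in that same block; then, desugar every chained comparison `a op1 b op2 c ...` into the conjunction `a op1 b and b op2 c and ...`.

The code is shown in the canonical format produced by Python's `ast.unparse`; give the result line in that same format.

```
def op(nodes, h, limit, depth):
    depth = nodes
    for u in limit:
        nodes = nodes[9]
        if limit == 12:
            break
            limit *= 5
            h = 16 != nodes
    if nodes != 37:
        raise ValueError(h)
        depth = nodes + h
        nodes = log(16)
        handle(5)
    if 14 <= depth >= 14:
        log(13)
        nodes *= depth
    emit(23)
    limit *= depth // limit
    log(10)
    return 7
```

if 14 <= depth and depth >= 14:

Transformed code:
def op(nodes, h, limit, depth):
    depth = nodes
    for u in limit:
        nodes = nodes[9]
        if limit == 12:
            break
    if nodes != 37:
        raise ValueError(h)
    if 14 <= depth and depth >= 14:
        log(13)
        nodes *= depth
    emit(23)
    limit *= depth // limit
    log(10)
    return 7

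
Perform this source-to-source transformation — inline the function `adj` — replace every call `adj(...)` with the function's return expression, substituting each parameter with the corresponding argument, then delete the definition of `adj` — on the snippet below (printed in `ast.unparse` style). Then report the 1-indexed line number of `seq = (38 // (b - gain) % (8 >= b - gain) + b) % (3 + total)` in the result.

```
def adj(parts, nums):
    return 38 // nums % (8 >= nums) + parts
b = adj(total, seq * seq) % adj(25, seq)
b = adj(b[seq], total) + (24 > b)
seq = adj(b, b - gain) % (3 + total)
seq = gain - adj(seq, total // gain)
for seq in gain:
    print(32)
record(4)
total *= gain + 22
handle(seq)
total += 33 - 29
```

Transformed code:
b = (38 // (seq * seq) % (8 >= seq * seq) + total) % (38 // seq % (8 >= seq) + 25)
b = 38 // total % (8 >= total) + b[seq] + (24 > b)
seq = (38 // (b - gain) % (8 >= b - gain) + b) % (3 + total)
seq = gain - (38 // (total // gain) % (8 >= total // gain) + seq)
for seq in gain:
    print(32)
record(4)
total *= gain + 22
handle(seq)
total += 33 - 29

3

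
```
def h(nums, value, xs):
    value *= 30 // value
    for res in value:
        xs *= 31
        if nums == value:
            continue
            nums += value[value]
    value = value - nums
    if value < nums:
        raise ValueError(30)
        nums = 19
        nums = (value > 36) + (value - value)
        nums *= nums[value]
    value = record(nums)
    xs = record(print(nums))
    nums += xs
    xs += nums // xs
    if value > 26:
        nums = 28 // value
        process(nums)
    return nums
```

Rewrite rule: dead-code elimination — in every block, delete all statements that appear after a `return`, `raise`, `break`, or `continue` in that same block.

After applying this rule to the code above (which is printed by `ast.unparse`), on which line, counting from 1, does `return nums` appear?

17

Transformed code:
def h(nums, value, xs):
    value *= 30 // value
    for res in value:
        xs *= 31
        if nums == value:
            continue
    value = value - nums
    if value < nums:
        raise ValueError(30)
    value = record(nums)
    xs = record(print(nums))
    nums += xs
    xs += nums // xs
    if value > 26:
        nums = 28 // value
        process(nums)
    return nums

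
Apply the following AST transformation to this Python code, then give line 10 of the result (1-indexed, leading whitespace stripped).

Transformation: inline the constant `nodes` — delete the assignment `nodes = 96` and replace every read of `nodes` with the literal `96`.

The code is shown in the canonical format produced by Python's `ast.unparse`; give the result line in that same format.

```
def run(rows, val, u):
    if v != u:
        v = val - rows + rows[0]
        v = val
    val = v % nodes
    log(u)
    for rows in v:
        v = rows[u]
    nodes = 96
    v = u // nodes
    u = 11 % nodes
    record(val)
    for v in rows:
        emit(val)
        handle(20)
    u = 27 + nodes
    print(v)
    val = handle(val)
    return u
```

u = 11 % 96

Transformed code:
def run(rows, val, u):
    if v != u:
        v = val - rows + rows[0]
        v = val
    val = v % 96
    log(u)
    for rows in v:
        v = rows[u]
    v = u // 96
    u = 11 % 96
    record(val)
    for v in rows:
        emit(val)
        handle(20)
    u = 27 + 96
    print(v)
    val = handle(val)
    return u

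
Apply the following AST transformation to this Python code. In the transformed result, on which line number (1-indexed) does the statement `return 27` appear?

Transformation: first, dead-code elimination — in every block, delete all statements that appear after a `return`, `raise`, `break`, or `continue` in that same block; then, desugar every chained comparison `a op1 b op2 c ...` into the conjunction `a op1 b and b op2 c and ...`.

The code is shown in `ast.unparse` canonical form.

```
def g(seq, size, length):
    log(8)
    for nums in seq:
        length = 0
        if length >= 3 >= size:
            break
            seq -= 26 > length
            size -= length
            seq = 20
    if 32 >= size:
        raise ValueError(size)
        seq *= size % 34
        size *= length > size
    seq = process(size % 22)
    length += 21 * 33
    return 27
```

Transformed code:
def g(seq, size, length):
    log(8)
    for nums in seq:
        length = 0
        if length >= 3 and 3 >= size:
            break
    if 32 >= size:
        raise ValueError(size)
    seq = process(size % 22)
    length += 21 * 33
    return 27

11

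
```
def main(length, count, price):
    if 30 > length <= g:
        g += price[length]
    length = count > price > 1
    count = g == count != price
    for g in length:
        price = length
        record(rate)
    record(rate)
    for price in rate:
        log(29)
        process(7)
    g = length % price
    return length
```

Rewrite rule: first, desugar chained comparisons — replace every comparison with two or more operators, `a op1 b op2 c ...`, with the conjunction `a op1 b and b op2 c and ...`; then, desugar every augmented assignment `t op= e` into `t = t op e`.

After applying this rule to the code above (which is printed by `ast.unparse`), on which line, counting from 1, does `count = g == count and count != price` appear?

5

Transformed code:
def main(length, count, price):
    if 30 > length and length <= g:
        g = g + price[length]
    length = count > price and price > 1
    count = g == count and count != price
    for g in length:
        price = length
        record(rate)
    record(rate)
    for price in rate:
        log(29)
        process(7)
    g = length % price
    return length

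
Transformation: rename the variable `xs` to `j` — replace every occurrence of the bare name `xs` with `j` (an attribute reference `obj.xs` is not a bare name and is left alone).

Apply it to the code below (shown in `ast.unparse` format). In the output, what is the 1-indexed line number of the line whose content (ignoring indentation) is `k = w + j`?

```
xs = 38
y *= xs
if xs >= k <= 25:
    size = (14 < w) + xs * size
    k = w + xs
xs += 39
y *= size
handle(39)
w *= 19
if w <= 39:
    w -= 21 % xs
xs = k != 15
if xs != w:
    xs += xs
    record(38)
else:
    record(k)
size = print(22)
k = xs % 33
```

5

Transformed code:
j = 38
y *= j
if j >= k <= 25:
    size = (14 < w) + j * size
    k = w + j
j += 39
y *= size
handle(39)
w *= 19
if w <= 39:
    w -= 21 % j
j = k != 15
if j != w:
    j += j
    record(38)
else:
    record(k)
size = print(22)
k = j % 33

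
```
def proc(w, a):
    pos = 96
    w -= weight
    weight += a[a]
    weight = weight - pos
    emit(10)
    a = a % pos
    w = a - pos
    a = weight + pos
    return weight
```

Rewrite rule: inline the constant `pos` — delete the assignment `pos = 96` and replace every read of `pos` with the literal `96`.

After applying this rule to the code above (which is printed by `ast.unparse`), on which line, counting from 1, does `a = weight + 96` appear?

8

Transformed code:
def proc(w, a):
    w -= weight
    weight += a[a]
    weight = weight - 96
    emit(10)
    a = a % 96
    w = a - 96
    a = weight + 96
    return weight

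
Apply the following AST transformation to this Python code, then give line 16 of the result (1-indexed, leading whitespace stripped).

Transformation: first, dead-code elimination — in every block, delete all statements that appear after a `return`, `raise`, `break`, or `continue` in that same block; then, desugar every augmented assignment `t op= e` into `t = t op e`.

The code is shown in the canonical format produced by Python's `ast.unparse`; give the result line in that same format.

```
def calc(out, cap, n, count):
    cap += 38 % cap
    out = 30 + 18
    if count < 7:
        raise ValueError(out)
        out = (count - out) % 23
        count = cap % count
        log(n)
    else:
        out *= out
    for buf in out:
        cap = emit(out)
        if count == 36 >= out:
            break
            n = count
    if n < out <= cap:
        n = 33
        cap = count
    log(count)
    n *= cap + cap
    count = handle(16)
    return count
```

n = n * (cap + cap)

Transformed code:
def calc(out, cap, n, count):
    cap = cap + 38 % cap
    out = 30 + 18
    if count < 7:
        raise ValueError(out)
    else:
        out = out * out
    for buf in out:
        cap = emit(out)
        if count == 36 >= out:
            break
    if n < out <= cap:
        n = 33
        cap = count
    log(count)
    n = n * (cap + cap)
    count = handle(16)
    return count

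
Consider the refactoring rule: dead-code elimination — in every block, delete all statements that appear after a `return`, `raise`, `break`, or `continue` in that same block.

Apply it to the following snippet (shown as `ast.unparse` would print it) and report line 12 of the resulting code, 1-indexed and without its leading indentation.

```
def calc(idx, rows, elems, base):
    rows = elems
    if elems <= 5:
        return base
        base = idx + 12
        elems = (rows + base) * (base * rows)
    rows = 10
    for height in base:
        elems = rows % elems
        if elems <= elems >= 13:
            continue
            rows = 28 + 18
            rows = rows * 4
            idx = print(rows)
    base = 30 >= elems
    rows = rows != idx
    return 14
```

Transformed code:
def calc(idx, rows, elems, base):
    rows = elems
    if elems <= 5:
        return base
    rows = 10
    for height in base:
        elems = rows % elems
        if elems <= elems >= 13:
            continue
    base = 30 >= elems
    rows = rows != idx
    return 14

return 14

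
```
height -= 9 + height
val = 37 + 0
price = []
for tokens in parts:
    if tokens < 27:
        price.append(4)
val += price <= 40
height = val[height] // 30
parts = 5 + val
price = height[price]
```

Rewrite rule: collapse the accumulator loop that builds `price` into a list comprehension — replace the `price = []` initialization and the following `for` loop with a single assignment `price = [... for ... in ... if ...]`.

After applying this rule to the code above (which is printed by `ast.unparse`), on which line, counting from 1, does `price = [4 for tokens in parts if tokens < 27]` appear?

3

Transformed code:
height -= 9 + height
val = 37 + 0
price = [4 for tokens in parts if tokens < 27]
val += price <= 40
height = val[height] // 30
parts = 5 + val
price = height[price]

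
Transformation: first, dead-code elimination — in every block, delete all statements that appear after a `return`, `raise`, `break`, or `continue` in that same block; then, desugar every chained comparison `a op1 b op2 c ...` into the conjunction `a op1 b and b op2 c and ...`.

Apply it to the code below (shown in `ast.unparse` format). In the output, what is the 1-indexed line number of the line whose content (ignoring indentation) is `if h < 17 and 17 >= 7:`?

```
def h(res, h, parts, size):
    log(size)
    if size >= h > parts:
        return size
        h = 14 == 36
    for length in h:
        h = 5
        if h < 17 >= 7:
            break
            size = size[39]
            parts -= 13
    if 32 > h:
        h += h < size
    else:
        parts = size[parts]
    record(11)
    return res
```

7

Transformed code:
def h(res, h, parts, size):
    log(size)
    if size >= h and h > parts:
        return size
    for length in h:
        h = 5
        if h < 17 and 17 >= 7:
            break
    if 32 > h:
        h += h < size
    else:
        parts = size[parts]
    record(11)
    return res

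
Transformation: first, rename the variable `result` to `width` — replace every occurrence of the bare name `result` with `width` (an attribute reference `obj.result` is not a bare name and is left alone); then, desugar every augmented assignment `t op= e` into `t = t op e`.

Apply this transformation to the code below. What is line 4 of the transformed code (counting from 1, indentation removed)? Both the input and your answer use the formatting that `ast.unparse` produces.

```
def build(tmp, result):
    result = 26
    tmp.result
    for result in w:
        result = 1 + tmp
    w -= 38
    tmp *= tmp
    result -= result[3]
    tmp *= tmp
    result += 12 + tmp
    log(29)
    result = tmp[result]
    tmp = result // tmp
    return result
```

for width in w:

Transformed code:
def build(tmp, width):
    width = 26
    tmp.result
    for width in w:
        width = 1 + tmp
    w = w - 38
    tmp = tmp * tmp
    width = width - width[3]
    tmp = tmp * tmp
    width = width + (12 + tmp)
    log(29)
    width = tmp[width]
    tmp = width // tmp
    return width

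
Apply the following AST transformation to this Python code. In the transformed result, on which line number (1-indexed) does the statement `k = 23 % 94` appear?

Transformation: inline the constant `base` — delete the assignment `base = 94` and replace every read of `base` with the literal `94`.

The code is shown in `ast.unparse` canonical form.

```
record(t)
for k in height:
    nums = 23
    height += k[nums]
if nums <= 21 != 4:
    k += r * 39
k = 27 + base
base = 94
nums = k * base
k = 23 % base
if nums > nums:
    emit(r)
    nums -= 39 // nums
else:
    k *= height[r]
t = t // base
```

Transformed code:
record(t)
for k in height:
    nums = 23
    height += k[nums]
if nums <= 21 != 4:
    k += r * 39
k = 27 + 94
nums = k * 94
k = 23 % 94
if nums > nums:
    emit(r)
    nums -= 39 // nums
else:
    k *= height[r]
t = t // 94

9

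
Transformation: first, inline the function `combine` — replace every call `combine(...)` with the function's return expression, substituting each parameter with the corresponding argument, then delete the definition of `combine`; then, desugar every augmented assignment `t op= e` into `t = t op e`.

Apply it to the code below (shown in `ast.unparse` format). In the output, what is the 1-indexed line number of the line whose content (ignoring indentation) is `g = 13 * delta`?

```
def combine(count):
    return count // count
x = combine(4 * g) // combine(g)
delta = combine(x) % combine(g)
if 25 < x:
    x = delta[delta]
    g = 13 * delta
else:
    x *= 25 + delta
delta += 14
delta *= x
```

5

Transformed code:
x = 4 * g // (4 * g) // (g // g)
delta = x // x % (g // g)
if 25 < x:
    x = delta[delta]
    g = 13 * delta
else:
    x = x * (25 + delta)
delta = delta + 14
delta = delta * x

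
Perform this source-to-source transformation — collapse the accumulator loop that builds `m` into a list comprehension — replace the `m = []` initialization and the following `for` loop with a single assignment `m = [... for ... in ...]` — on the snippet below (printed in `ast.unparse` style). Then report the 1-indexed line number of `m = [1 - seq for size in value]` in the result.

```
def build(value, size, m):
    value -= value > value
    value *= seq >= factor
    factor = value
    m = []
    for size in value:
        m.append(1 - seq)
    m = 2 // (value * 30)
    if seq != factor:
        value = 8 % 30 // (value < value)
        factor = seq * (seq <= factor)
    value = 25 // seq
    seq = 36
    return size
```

Transformed code:
def build(value, size, m):
    value -= value > value
    value *= seq >= factor
    factor = value
    m = [1 - seq for size in value]
    m = 2 // (value * 30)
    if seq != factor:
        value = 8 % 30 // (value < value)
        factor = seq * (seq <= factor)
    value = 25 // seq
    seq = 36
    return size

5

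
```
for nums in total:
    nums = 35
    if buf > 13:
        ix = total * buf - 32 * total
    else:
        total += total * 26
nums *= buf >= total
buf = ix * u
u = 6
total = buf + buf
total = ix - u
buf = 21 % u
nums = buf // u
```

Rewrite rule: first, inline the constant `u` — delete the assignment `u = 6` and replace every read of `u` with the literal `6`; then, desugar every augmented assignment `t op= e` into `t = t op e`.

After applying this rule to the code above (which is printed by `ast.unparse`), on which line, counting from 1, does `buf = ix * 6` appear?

8

Transformed code:
for nums in total:
    nums = 35
    if buf > 13:
        ix = total * buf - 32 * total
    else:
        total = total + total * 26
nums = nums * (buf >= total)
buf = ix * 6
total = buf + buf
total = ix - 6
buf = 21 % 6
nums = buf // 6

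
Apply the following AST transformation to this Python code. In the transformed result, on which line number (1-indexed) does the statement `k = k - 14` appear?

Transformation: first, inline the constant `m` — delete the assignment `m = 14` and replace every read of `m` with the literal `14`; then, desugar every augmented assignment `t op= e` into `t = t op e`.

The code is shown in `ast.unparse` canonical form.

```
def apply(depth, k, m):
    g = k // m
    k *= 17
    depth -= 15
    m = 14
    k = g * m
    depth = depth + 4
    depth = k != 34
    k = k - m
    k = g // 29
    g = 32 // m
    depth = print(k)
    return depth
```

8

Transformed code:
def apply(depth, k, m):
    g = k // 14
    k = k * 17
    depth = depth - 15
    k = g * 14
    depth = depth + 4
    depth = k != 34
    k = k - 14
    k = g // 29
    g = 32 // 14
    depth = print(k)
    return depth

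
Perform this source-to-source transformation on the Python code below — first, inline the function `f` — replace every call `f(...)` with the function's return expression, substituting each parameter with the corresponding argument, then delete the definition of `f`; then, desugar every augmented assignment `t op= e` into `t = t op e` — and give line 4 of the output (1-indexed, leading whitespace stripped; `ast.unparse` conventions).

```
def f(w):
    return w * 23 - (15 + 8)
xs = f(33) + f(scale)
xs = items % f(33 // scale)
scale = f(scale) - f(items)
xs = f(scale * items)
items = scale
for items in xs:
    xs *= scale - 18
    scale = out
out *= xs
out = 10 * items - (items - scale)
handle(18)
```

Transformed code:
xs = 33 * 23 - (15 + 8) + (scale * 23 - (15 + 8))
xs = items % (33 // scale * 23 - (15 + 8))
scale = scale * 23 - (15 + 8) - (items * 23 - (15 + 8))
xs = scale * items * 23 - (15 + 8)
items = scale
for items in xs:
    xs = xs * (scale - 18)
    scale = out
out = out * xs
out = 10 * items - (items - scale)
handle(18)

xs = scale * items * 23 - (15 + 8)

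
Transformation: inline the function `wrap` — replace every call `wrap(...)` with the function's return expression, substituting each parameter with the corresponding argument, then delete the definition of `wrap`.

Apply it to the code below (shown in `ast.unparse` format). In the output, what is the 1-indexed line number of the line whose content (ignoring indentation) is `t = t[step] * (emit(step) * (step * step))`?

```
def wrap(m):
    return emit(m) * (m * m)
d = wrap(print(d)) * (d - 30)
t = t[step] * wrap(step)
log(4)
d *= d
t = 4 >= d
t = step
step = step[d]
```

Transformed code:
d = emit(print(d)) * (print(d) * print(d)) * (d - 30)
t = t[step] * (emit(step) * (step * step))
log(4)
d *= d
t = 4 >= d
t = step
step = step[d]

2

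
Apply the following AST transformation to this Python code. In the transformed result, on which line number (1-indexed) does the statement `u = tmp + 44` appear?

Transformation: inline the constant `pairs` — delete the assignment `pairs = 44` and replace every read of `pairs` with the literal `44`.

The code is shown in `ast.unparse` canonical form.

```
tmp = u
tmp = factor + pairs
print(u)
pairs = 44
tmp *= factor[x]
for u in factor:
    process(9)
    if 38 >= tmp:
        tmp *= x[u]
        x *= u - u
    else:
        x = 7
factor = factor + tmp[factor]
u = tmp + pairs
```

Transformed code:
tmp = u
tmp = factor + 44
print(u)
tmp *= factor[x]
for u in factor:
    process(9)
    if 38 >= tmp:
        tmp *= x[u]
        x *= u - u
    else:
        x = 7
factor = factor + tmp[factor]
u = tmp + 44

13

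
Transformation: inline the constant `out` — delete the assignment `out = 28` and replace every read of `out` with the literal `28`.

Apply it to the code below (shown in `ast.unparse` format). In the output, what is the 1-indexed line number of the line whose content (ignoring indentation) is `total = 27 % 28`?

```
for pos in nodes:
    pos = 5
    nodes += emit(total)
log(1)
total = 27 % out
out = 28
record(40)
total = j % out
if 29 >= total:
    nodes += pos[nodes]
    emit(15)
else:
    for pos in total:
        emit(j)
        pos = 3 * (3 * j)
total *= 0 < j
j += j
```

5

Transformed code:
for pos in nodes:
    pos = 5
    nodes += emit(total)
log(1)
total = 27 % 28
record(40)
total = j % 28
if 29 >= total:
    nodes += pos[nodes]
    emit(15)
else:
    for pos in total:
        emit(j)
        pos = 3 * (3 * j)
total *= 0 < j
j += j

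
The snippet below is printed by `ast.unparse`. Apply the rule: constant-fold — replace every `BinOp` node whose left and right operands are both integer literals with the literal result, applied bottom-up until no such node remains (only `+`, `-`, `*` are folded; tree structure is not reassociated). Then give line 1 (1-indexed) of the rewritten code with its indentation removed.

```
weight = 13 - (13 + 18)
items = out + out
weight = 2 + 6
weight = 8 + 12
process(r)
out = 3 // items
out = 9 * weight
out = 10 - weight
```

Transformed code:
weight = -18
items = out + out
weight = 8
weight = 20
process(r)
out = 3 // items
out = 9 * weight
out = 10 - weight

weight = -18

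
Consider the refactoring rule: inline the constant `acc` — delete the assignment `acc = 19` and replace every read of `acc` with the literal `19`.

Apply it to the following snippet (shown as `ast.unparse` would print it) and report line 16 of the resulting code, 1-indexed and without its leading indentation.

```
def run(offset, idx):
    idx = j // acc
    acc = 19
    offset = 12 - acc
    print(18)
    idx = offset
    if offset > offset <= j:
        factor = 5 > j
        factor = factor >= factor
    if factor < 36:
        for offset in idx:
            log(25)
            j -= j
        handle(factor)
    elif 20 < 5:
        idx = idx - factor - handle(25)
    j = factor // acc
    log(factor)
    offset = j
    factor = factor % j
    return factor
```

j = factor // 19

Transformed code:
def run(offset, idx):
    idx = j // 19
    offset = 12 - 19
    print(18)
    idx = offset
    if offset > offset <= j:
        factor = 5 > j
        factor = factor >= factor
    if factor < 36:
        for offset in idx:
            log(25)
            j -= j
        handle(factor)
    elif 20 < 5:
        idx = idx - factor - handle(25)
    j = factor // 19
    log(factor)
    offset = j
    factor = factor % j
    return factor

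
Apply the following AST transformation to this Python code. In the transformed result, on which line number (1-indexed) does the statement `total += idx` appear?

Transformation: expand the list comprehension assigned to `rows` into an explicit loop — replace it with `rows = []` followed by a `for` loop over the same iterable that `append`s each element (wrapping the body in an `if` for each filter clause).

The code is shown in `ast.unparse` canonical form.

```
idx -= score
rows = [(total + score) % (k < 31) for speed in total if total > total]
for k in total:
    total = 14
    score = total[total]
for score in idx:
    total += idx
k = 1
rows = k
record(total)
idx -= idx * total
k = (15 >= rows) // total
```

10

Transformed code:
idx -= score
rows = []
for speed in total:
    if total > total:
        rows.append((total + score) % (k < 31))
for k in total:
    total = 14
    score = total[total]
for score in idx:
    total += idx
k = 1
rows = k
record(total)
idx -= idx * total
k = (15 >= rows) // total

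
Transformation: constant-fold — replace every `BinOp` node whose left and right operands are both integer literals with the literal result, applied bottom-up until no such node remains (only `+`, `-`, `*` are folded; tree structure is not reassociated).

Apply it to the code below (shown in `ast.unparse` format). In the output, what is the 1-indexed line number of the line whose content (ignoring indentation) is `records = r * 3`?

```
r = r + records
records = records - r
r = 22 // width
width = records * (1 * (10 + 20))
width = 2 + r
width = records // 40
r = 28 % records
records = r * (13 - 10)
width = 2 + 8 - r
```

8

Transformed code:
r = r + records
records = records - r
r = 22 // width
width = records * 30
width = 2 + r
width = records // 40
r = 28 % records
records = r * 3
width = 10 - r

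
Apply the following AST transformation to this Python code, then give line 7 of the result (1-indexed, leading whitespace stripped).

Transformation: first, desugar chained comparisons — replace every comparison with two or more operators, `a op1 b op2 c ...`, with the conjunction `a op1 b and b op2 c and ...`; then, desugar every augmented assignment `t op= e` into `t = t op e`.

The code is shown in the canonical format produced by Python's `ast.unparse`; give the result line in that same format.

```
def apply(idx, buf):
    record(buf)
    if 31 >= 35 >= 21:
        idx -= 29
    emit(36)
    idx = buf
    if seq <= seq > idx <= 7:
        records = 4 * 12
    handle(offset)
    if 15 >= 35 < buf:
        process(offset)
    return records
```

Transformed code:
def apply(idx, buf):
    record(buf)
    if 31 >= 35 and 35 >= 21:
        idx = idx - 29
    emit(36)
    idx = buf
    if seq <= seq and seq > idx and (idx <= 7):
        records = 4 * 12
    handle(offset)
    if 15 >= 35 and 35 < buf:
        process(offset)
    return records

if seq <= seq and seq > idx and (idx <= 7):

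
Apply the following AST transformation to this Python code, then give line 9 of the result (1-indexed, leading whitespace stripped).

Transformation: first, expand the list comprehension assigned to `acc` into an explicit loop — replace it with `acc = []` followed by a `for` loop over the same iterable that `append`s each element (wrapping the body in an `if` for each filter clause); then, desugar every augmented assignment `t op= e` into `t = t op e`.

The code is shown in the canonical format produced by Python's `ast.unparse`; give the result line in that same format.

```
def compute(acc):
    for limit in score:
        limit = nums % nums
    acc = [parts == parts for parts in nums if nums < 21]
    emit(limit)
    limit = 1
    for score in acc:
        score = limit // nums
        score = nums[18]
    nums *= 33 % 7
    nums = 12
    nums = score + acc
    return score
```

Transformed code:
def compute(acc):
    for limit in score:
        limit = nums % nums
    acc = []
    for parts in nums:
        if nums < 21:
            acc.append(parts == parts)
    emit(limit)
    limit = 1
    for score in acc:
        score = limit // nums
        score = nums[18]
    nums = nums * (33 % 7)
    nums = 12
    nums = score + acc
    return score

limit = 1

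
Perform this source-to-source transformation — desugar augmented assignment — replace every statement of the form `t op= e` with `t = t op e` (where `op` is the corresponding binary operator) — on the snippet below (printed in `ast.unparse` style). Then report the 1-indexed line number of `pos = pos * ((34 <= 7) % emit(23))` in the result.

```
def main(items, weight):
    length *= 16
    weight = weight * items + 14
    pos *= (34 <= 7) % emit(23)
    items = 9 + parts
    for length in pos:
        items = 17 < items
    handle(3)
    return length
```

4

Transformed code:
def main(items, weight):
    length = length * 16
    weight = weight * items + 14
    pos = pos * ((34 <= 7) % emit(23))
    items = 9 + parts
    for length in pos:
        items = 17 < items
    handle(3)
    return length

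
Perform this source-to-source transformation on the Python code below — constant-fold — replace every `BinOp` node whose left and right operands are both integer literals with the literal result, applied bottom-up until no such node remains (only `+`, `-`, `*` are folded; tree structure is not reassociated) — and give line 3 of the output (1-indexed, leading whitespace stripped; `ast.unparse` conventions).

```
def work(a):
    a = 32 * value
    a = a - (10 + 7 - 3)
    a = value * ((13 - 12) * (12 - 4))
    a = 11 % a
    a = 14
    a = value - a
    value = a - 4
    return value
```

Transformed code:
def work(a):
    a = 32 * value
    a = a - 14
    a = value * 8
    a = 11 % a
    a = 14
    a = value - a
    value = a - 4
    return value

a = a - 14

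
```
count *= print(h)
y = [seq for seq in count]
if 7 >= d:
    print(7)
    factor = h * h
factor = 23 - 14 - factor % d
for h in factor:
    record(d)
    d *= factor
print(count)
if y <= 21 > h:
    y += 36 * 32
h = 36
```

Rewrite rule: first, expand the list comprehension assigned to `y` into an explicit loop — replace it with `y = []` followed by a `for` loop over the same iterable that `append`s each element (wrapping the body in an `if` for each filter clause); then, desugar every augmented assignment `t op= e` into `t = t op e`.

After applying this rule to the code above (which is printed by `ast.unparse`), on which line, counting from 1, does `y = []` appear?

2

Transformed code:
count = count * print(h)
y = []
for seq in count:
    y.append(seq)
if 7 >= d:
    print(7)
    factor = h * h
factor = 23 - 14 - factor % d
for h in factor:
    record(d)
    d = d * factor
print(count)
if y <= 21 > h:
    y = y + 36 * 32
h = 36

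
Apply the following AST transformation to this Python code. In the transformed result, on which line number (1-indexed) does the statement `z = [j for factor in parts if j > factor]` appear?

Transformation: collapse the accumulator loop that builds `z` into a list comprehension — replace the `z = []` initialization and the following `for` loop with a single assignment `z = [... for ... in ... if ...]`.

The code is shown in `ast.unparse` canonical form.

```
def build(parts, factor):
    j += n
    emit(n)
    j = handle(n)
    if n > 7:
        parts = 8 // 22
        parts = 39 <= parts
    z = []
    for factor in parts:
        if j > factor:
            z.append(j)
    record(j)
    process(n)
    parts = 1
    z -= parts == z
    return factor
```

8

Transformed code:
def build(parts, factor):
    j += n
    emit(n)
    j = handle(n)
    if n > 7:
        parts = 8 // 22
        parts = 39 <= parts
    z = [j for factor in parts if j > factor]
    record(j)
    process(n)
    parts = 1
    z -= parts == z
    return factor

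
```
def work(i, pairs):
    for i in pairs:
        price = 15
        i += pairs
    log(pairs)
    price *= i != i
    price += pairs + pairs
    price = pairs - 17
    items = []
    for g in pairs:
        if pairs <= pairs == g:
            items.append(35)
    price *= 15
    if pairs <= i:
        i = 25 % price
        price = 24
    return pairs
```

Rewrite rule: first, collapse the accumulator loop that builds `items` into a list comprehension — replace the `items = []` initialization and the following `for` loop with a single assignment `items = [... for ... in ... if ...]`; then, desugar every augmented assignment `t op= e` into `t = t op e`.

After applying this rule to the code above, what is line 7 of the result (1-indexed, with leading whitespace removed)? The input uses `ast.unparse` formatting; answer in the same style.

Transformed code:
def work(i, pairs):
    for i in pairs:
        price = 15
        i = i + pairs
    log(pairs)
    price = price * (i != i)
    price = price + (pairs + pairs)
    price = pairs - 17
    items = [35 for g in pairs if pairs <= pairs == g]
    price = price * 15
    if pairs <= i:
        i = 25 % price
        price = 24
    return pairs

price = price + (pairs + pairs)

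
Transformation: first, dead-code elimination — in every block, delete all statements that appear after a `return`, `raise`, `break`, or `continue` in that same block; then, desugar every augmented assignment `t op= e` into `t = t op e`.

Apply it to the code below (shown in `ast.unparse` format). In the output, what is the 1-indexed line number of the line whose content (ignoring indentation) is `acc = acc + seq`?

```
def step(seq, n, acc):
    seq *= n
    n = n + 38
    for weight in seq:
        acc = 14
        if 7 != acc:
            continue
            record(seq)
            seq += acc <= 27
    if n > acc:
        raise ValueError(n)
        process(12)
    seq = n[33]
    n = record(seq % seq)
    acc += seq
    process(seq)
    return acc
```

Transformed code:
def step(seq, n, acc):
    seq = seq * n
    n = n + 38
    for weight in seq:
        acc = 14
        if 7 != acc:
            continue
    if n > acc:
        raise ValueError(n)
    seq = n[33]
    n = record(seq % seq)
    acc = acc + seq
    process(seq)
    return acc

12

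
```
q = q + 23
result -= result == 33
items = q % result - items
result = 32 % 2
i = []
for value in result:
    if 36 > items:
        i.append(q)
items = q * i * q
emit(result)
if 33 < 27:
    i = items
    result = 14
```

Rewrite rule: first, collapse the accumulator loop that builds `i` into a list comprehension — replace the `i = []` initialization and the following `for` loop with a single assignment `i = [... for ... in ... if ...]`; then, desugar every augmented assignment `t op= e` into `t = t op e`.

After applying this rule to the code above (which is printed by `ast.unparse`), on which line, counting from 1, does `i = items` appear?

9

Transformed code:
q = q + 23
result = result - (result == 33)
items = q % result - items
result = 32 % 2
i = [q for value in result if 36 > items]
items = q * i * q
emit(result)
if 33 < 27:
    i = items
    result = 14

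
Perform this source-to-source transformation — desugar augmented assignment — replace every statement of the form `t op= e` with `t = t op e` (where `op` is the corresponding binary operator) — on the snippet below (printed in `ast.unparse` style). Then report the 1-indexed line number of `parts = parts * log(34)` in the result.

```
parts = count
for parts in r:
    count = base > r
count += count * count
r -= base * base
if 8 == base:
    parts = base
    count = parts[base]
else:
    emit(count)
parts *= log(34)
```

Transformed code:
parts = count
for parts in r:
    count = base > r
count = count + count * count
r = r - base * base
if 8 == base:
    parts = base
    count = parts[base]
else:
    emit(count)
parts = parts * log(34)

11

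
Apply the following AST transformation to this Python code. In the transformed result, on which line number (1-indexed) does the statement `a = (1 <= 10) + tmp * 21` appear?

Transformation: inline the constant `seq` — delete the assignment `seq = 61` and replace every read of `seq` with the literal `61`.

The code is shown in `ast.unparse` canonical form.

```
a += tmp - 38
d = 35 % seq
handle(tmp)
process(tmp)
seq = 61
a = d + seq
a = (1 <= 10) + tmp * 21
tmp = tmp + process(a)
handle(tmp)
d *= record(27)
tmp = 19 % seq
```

6

Transformed code:
a += tmp - 38
d = 35 % 61
handle(tmp)
process(tmp)
a = d + 61
a = (1 <= 10) + tmp * 21
tmp = tmp + process(a)
handle(tmp)
d *= record(27)
tmp = 19 % 61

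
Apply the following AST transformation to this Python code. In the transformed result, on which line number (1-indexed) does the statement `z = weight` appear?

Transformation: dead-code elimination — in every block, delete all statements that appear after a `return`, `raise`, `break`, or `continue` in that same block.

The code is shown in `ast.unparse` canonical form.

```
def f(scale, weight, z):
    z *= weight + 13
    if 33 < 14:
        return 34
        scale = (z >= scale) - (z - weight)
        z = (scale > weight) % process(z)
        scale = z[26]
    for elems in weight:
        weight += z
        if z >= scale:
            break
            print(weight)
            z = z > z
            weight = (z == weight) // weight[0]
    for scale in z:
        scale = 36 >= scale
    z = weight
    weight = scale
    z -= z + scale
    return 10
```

Transformed code:
def f(scale, weight, z):
    z *= weight + 13
    if 33 < 14:
        return 34
    for elems in weight:
        weight += z
        if z >= scale:
            break
    for scale in z:
        scale = 36 >= scale
    z = weight
    weight = scale
    z -= z + scale
    return 10

11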